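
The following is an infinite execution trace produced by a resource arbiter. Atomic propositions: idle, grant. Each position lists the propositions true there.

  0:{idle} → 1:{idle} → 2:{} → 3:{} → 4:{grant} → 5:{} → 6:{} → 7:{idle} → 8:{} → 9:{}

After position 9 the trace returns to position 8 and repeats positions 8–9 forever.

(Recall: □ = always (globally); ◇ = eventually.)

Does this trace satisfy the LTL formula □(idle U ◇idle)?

No

idle U ◇idle must hold at every position from 0 onward. It fails at position 8, so □(idle U ◇idle) is false.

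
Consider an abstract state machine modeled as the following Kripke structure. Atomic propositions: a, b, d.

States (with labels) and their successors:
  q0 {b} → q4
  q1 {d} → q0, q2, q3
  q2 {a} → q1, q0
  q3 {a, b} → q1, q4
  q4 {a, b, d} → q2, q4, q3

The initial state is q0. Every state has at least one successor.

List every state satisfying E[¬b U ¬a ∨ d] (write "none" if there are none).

{q0, q1, q2, q4}

States satisfying ¬b: {q1, q2}.
States satisfying ¬a ∨ d: {q0, q1, q4}.
States satisfying E[¬b U ¬a ∨ d]: {q0, q1, q2, q4}.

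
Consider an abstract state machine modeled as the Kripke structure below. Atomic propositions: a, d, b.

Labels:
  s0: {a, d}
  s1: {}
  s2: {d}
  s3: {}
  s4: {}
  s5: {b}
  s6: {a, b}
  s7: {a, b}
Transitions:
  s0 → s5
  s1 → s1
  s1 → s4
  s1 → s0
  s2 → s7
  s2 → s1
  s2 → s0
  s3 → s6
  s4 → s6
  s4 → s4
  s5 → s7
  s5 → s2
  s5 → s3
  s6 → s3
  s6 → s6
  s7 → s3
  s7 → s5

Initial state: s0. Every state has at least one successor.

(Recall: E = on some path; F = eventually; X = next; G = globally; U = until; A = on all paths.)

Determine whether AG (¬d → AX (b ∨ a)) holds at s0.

Violated

States satisfying ¬d → AX (b ∨ a): {s0, s2, s3}.
States satisfying AG (¬d → AX (b ∨ a)): ∅.
s1 is reachable from s0 and violates ¬d → AX (b ∨ a), so AG fails at s0.
s0 ∉ Sat(AG (¬d → AX (b ∨ a))).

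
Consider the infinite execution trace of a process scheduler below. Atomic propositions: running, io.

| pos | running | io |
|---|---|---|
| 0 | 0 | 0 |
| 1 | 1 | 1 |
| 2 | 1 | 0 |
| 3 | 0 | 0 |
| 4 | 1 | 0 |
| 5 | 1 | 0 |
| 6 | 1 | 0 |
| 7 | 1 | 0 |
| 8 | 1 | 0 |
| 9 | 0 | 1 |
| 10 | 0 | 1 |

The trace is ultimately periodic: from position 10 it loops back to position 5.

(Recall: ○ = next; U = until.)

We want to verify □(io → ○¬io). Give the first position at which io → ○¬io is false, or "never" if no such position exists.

9

Check io → ○¬io at each position in order: 0 ✓, 1 ✓, 2 ✓, 3 ✓, 4 ✓, 5 ✓, 6 ✓, 7 ✓, 8 ✓.
At position 9 the labels are {io} and the next position 10 has {io}, so io → ○¬io is false there. This is the first violation.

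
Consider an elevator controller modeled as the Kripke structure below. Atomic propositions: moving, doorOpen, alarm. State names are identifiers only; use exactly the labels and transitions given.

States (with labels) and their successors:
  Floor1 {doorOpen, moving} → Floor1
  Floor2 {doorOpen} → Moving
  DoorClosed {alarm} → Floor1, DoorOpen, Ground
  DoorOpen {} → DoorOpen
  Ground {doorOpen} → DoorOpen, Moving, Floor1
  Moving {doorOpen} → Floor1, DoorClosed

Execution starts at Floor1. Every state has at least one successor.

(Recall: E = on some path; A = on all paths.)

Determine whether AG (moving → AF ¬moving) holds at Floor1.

States satisfying moving → AF ¬moving: {Floor2, DoorClosed, DoorOpen, Ground, Moving}.
States satisfying AG (moving → AF ¬moving): {DoorOpen}.
Floor1 is reachable from Floor1 and violates moving → AF ¬moving, so AG fails at Floor1.
Floor1 ∉ Sat(AG (moving → AF ¬moving)).

Does not hold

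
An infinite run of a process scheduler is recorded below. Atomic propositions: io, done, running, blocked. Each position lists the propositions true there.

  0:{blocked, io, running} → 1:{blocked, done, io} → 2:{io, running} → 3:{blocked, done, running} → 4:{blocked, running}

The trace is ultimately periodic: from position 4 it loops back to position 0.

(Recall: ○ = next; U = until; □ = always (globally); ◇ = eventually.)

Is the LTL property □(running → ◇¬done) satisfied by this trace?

Yes

running → ◇¬done holds at every position 0..4, and those are all positions ever visited, so □(running → ◇¬done) holds.
Positions where running holds: 0, 2, 3, 4.
Check ◇¬done at each: 0→ok, 2→ok, 3→ok, 4→ok.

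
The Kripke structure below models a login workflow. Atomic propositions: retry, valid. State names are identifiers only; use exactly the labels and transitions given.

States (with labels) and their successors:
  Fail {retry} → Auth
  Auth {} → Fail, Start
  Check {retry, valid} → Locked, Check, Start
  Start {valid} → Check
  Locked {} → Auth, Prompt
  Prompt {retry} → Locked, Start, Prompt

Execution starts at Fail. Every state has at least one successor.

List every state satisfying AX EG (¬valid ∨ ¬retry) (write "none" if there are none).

{Fail, Locked}

States satisfying EG (¬valid ∨ ¬retry): {Fail, Auth, Locked, Prompt}.
States satisfying AX EG (¬valid ∨ ¬retry): {Fail, Locked}.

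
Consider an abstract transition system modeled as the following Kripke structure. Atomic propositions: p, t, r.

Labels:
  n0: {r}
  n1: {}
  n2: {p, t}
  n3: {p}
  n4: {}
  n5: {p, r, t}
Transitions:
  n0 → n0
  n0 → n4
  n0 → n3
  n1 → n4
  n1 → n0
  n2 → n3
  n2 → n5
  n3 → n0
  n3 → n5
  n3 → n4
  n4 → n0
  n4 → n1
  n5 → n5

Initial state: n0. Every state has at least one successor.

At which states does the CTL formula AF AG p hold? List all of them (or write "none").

{n5}

States satisfying AG p: {n5}.
States satisfying AF AG p: {n5}.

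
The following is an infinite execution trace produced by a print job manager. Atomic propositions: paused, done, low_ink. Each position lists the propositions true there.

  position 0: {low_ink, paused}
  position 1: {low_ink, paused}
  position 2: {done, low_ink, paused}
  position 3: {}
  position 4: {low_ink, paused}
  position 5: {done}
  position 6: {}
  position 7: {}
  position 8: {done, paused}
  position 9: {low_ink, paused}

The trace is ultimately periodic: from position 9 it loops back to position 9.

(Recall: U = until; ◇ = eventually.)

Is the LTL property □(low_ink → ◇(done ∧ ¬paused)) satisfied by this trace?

low_ink → ◇(done ∧ ¬paused) must hold at every position from 0 onward. It fails at position 9, so □(low_ink → ◇(done ∧ ¬paused)) is false.
Positions where low_ink holds: 0, 1, 2, 4, 9.
Check ◇(done ∧ ¬paused) at each: 0→ok, 1→ok, 2→ok, 4→ok, 9→fails.

Does not hold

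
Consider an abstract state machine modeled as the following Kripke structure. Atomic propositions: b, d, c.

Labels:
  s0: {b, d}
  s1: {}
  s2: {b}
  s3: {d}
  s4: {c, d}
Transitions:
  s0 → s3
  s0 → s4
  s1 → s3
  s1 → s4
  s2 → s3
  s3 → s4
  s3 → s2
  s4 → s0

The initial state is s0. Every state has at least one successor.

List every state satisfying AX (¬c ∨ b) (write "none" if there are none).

States satisfying ¬c ∨ b: {s0, s1, s2, s3}.
States satisfying AX (¬c ∨ b): {s2, s4}.

{s2, s4}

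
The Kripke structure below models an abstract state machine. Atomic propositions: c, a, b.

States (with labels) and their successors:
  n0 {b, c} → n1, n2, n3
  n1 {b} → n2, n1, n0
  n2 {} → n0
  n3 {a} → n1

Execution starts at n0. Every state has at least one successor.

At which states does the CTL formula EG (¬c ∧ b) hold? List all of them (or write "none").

{n1}

States satisfying ¬c ∧ b: {n1}.
States satisfying EG (¬c ∧ b): {n1}.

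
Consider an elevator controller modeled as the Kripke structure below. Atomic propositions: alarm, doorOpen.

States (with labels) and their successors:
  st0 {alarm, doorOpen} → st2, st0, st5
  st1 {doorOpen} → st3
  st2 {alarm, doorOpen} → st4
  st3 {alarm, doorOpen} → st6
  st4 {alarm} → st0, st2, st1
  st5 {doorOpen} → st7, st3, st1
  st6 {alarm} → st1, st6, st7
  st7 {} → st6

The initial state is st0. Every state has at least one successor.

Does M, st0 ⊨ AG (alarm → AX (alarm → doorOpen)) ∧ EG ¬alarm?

Violated

States satisfying alarm → AX (alarm → doorOpen): {st0, st1, st4, st5, st7}.
States satisfying AG (alarm → AX (alarm → doorOpen)): ∅.
States satisfying ¬alarm: {st1, st5, st7}.
States satisfying EG ¬alarm: ∅.
States satisfying AG (alarm → AX (alarm → doorOpen)) ∧ EG ¬alarm: ∅.
st0 ∉ Sat(AG (alarm → AX (alarm → doorOpen)) ∧ EG ¬alarm).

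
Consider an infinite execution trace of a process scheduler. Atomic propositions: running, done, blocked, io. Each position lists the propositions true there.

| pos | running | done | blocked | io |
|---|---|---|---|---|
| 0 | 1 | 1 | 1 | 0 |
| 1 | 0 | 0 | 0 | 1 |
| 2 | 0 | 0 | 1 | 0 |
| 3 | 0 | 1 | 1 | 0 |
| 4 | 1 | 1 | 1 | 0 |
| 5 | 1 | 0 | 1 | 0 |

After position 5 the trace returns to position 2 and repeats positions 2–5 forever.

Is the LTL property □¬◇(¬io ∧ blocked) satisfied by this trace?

No

¬◇(¬io ∧ blocked) must hold at every position from 0 onward. It fails at position 0, so □¬◇(¬io ∧ blocked) is false.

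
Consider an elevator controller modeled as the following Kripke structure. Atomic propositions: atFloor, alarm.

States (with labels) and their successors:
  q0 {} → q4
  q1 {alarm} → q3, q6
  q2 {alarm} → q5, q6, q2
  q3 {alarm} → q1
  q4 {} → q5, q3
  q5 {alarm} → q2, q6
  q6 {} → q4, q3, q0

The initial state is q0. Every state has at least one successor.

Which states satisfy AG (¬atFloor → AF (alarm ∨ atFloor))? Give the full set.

States satisfying ¬atFloor → AF (alarm ∨ atFloor): {q0, q1, q2, q3, q4, q5, q6}.
States satisfying AG (¬atFloor → AF (alarm ∨ atFloor)): {q0, q1, q2, q3, q4, q5, q6}.

{q0, q1, q2, q3, q4, q5, q6}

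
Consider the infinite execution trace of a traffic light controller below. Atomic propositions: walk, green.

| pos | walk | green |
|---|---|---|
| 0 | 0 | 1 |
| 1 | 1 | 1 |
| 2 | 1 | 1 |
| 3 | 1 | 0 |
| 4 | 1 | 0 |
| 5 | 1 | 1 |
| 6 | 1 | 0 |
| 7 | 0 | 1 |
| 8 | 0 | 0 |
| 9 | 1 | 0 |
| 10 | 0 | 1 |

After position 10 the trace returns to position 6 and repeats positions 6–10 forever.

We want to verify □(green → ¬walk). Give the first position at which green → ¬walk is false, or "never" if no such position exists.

Check green → ¬walk at each position in order: 0 ✓.
At position 1 the labels are {green, walk}, so green → ¬walk is false there. This is the first violation.

1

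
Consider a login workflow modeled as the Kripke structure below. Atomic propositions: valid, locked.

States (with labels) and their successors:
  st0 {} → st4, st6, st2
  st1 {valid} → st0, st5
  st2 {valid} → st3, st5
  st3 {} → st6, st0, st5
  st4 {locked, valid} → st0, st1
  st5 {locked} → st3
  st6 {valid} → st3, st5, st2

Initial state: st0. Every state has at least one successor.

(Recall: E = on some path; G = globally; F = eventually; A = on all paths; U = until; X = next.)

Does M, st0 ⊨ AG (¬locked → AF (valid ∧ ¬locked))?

States satisfying ¬locked → AF (valid ∧ ¬locked): {st1, st2, st4, st5, st6}.
States satisfying AG (¬locked → AF (valid ∧ ¬locked)): ∅.
st0 is reachable from st0 and violates ¬locked → AF (valid ∧ ¬locked), so AG fails at st0.
st0 ∉ Sat(AG (¬locked → AF (valid ∧ ¬locked))).

Does not hold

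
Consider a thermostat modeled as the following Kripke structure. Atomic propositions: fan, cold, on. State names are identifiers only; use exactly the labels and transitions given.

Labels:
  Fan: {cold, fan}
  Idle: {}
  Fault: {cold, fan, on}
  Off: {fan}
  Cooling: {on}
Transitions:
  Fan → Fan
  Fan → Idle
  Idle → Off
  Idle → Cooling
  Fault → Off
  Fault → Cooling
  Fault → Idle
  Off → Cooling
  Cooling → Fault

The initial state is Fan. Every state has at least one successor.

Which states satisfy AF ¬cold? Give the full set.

States satisfying ¬cold: {Idle, Off, Cooling}.
States satisfying AF ¬cold: {Idle, Fault, Off, Cooling}.

{Idle, Fault, Off, Cooling}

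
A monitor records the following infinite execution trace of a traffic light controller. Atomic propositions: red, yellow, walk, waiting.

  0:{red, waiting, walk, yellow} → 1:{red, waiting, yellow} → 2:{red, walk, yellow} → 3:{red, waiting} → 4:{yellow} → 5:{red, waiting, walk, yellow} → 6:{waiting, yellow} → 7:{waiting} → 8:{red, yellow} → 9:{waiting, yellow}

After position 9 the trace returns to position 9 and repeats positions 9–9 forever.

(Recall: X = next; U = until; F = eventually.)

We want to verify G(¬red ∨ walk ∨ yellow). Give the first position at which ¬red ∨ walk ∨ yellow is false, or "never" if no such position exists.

3

Check ¬red ∨ walk ∨ yellow at each position in order: 0 ✓, 1 ✓, 2 ✓.
At position 3 the labels are {red, waiting}, so ¬red ∨ walk ∨ yellow is false there. This is the first violation.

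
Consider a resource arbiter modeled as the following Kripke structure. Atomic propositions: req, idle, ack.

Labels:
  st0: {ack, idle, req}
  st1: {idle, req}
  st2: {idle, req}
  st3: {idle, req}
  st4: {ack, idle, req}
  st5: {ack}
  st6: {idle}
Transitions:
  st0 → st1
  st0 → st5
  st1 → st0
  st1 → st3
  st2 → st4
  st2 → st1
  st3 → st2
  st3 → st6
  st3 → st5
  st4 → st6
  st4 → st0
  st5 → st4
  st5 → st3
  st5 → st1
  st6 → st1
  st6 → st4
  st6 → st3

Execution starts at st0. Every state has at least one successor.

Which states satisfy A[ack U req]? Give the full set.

States satisfying ack: {st0, st4, st5}.
States satisfying req: {st0, st1, st2, st3, st4}.
States satisfying A[ack U req]: {st0, st1, st2, st3, st4, st5}.

{st0, st1, st2, st3, st4, st5}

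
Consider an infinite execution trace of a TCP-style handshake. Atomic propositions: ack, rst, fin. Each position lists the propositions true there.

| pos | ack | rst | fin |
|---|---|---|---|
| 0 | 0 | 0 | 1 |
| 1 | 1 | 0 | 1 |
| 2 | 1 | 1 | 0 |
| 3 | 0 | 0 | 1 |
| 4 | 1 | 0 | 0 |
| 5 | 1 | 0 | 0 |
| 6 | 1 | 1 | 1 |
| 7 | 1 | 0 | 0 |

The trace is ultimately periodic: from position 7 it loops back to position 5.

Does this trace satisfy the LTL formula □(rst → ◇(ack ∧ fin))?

Yes

rst → ◇(ack ∧ fin) holds at every position 0..7, and those are all positions ever visited, so □(rst → ◇(ack ∧ fin)) holds.
Positions where rst holds: 2, 6.
Check ◇(ack ∧ fin) at each: 2→ok, 6→ok.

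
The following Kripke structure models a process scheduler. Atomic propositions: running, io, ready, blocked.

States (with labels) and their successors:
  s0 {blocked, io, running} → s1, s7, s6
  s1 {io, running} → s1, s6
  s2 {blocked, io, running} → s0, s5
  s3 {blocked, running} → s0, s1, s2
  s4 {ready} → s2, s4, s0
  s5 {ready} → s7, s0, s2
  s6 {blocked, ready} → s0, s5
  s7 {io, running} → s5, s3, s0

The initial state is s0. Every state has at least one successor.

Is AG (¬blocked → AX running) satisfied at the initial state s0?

Does not hold

States satisfying ¬blocked → AX running: {s0, s2, s3, s5, s6}.
States satisfying AG (¬blocked → AX running): ∅.
s1 is reachable from s0 and violates ¬blocked → AX running, so AG fails at s0.
s0 ∉ Sat(AG (¬blocked → AX running)).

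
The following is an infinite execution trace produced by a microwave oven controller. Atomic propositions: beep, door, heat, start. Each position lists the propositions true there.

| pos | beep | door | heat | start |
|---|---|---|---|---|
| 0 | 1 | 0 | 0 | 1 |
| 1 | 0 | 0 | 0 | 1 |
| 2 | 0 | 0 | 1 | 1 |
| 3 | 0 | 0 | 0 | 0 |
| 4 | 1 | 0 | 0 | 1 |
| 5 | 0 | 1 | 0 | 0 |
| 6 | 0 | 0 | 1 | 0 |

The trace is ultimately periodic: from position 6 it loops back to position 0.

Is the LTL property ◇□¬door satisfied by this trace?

□¬door is false at every position 0..6, so it never becomes true and ◇□¬door fails.

No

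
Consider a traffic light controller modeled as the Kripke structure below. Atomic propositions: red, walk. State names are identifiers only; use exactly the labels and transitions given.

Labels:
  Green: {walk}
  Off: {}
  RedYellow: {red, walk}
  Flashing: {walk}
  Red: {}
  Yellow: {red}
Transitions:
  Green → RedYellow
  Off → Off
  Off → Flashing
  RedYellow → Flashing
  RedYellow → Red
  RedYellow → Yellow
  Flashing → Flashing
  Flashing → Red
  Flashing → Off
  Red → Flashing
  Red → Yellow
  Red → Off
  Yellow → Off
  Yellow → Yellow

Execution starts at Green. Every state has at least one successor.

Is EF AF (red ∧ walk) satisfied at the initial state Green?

Satisfied

States satisfying AF (red ∧ walk): {Green, RedYellow}.
States satisfying EF AF (red ∧ walk): {Green, RedYellow}.
Some path from Green reaches a state where AF (red ∧ walk) holds.
Green ∈ Sat(EF AF (red ∧ walk)).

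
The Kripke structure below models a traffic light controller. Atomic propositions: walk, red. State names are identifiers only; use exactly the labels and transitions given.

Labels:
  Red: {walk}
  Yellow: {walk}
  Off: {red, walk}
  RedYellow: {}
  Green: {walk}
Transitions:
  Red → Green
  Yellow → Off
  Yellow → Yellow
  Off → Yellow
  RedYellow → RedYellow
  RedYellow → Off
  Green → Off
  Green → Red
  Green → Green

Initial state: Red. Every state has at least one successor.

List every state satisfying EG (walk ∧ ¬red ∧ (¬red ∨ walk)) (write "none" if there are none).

{Red, Yellow, Green}

States satisfying walk ∧ ¬red ∧ (¬red ∨ walk): {Red, Yellow, Green}.
States satisfying EG (walk ∧ ¬red ∧ (¬red ∨ walk)): {Red, Yellow, Green}.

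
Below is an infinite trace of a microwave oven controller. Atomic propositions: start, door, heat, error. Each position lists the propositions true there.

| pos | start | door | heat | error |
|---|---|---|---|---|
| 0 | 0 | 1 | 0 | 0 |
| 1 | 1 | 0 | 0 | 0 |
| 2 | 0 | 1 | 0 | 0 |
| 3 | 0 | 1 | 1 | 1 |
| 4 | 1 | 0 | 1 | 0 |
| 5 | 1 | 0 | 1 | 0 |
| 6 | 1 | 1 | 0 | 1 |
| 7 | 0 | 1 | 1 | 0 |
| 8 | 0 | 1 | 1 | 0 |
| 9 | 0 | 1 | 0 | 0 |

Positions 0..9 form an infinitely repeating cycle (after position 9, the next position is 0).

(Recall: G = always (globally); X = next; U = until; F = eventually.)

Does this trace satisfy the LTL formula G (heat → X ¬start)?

Violated

heat → X ¬start must hold at every position from 0 onward. It fails at position 3, so G (heat → X ¬start) is false.
Positions where heat holds: 3, 4, 5, 7, 8.
Check X ¬start at each: 3→fails, 4→fails, 5→fails, 7→ok, 8→ok.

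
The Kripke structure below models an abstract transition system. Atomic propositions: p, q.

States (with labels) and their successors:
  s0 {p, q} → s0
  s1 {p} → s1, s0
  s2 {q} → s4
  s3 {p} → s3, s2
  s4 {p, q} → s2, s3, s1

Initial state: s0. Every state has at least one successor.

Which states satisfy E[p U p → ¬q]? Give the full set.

{s1, s2, s3, s4}

States satisfying p: {s0, s1, s3, s4}.
States satisfying p → ¬q: {s1, s2, s3}.
States satisfying E[p U p → ¬q]: {s1, s2, s3, s4}.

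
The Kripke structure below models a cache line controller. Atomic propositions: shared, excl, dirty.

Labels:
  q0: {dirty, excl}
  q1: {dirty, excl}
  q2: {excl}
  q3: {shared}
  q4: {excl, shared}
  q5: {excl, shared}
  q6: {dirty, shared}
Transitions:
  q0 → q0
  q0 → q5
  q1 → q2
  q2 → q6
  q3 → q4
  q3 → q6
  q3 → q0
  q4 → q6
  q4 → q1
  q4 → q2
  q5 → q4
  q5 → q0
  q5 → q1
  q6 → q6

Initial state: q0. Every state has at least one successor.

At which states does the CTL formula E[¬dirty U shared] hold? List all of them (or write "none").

States satisfying ¬dirty: {q2, q3, q4, q5}.
States satisfying shared: {q3, q4, q5, q6}.
States satisfying E[¬dirty U shared]: {q2, q3, q4, q5, q6}.

{q2, q3, q4, q5, q6}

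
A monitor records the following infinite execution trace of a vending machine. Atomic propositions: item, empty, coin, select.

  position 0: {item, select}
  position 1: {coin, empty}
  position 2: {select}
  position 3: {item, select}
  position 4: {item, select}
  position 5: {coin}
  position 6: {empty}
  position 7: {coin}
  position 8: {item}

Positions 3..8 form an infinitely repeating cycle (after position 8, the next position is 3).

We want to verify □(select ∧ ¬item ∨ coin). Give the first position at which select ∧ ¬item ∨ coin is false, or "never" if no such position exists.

At position 0 the labels are {item, select}, so select ∧ ¬item ∨ coin is false there. This is the first violation.

0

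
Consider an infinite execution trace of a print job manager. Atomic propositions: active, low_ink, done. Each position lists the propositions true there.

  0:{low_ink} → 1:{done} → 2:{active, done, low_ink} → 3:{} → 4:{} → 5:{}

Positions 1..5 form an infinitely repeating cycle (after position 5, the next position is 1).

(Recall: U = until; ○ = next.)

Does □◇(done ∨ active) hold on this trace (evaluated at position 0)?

◇(done ∨ active) holds at every position 0..5, and those are all positions ever visited, so □◇(done ∨ active) holds.

Holds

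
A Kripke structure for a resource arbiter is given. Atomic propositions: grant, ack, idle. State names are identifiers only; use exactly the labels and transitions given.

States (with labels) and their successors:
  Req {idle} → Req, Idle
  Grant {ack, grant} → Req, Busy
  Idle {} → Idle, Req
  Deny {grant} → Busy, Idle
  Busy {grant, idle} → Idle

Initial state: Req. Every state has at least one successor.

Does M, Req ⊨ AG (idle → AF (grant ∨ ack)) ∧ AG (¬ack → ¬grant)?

States satisfying idle → AF (grant ∨ ack): {Grant, Idle, Deny, Busy}.
States satisfying AG (idle → AF (grant ∨ ack)): ∅.
States satisfying ¬ack → ¬grant: {Req, Grant, Idle}.
States satisfying AG (¬ack → ¬grant): {Req, Idle}.
States satisfying AG (idle → AF (grant ∨ ack)) ∧ AG (¬ack → ¬grant): ∅.
Req ∉ Sat(AG (idle → AF (grant ∨ ack)) ∧ AG (¬ack → ¬grant)).

Does not hold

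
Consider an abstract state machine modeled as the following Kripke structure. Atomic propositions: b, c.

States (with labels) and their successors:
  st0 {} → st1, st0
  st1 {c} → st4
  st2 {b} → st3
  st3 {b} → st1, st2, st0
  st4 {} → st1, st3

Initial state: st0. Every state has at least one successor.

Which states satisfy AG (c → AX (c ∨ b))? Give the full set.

States satisfying c → AX (c ∨ b): {st0, st2, st3, st4}.
States satisfying AG (c → AX (c ∨ b)): ∅.

none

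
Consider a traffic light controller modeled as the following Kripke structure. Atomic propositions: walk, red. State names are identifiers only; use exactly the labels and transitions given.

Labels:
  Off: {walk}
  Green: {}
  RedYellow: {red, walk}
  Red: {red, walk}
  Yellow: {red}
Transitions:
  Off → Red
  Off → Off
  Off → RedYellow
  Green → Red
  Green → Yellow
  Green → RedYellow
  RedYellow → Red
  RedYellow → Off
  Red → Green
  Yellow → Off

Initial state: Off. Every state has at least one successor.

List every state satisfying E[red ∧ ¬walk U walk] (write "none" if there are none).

States satisfying red ∧ ¬walk: {Yellow}.
States satisfying walk: {Off, RedYellow, Red}.
States satisfying E[red ∧ ¬walk U walk]: {Off, RedYellow, Red, Yellow}.

{Off, RedYellow, Red, Yellow}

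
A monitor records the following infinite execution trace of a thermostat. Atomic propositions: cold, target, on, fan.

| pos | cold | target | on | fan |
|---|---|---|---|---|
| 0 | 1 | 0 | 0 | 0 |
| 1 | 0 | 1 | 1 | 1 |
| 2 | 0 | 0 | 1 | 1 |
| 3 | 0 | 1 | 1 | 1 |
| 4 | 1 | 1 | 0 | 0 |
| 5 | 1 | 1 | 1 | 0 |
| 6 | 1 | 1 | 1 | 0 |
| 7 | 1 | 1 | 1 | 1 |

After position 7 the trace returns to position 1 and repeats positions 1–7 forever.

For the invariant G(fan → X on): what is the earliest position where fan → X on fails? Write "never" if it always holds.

3

Check fan → X on at each position in order: 0 ✓, 1 ✓, 2 ✓.
At position 3 the labels are {fan, on, target} and the next position 4 has {cold, target}, so fan → X on is false there. This is the first violation.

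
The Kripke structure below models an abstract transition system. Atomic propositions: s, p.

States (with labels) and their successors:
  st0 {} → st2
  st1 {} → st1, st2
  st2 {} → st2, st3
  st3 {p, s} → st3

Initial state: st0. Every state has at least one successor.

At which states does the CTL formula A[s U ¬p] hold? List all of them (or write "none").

{st0, st1, st2}

States satisfying s: {st3}.
States satisfying ¬p: {st0, st1, st2}.
States satisfying A[s U ¬p]: {st0, st1, st2}.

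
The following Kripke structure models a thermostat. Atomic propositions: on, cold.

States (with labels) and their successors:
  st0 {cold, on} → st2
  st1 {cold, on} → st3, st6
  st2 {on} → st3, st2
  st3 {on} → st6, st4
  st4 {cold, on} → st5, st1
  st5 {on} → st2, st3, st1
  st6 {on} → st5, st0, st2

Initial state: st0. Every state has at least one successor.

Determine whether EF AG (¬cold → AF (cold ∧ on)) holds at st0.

States satisfying AG (¬cold → AF (cold ∧ on)): ∅.
States satisfying EF AG (¬cold → AF (cold ∧ on)): ∅.
No suitable path/successor from st0 witnesses the formula.
st0 ∉ Sat(EF AG (¬cold → AF (cold ∧ on))).

Does not hold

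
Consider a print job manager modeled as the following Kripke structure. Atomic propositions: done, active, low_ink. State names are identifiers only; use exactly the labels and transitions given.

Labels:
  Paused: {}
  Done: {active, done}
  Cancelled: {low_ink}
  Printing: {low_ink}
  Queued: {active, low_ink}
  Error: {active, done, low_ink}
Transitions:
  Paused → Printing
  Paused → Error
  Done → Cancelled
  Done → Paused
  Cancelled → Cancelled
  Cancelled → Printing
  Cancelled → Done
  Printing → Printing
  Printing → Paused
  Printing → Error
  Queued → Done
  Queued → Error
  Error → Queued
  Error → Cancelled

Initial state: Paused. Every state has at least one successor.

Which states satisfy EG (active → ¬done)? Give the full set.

States satisfying active → ¬done: {Paused, Cancelled, Printing, Queued}.
States satisfying EG (active → ¬done): {Paused, Cancelled, Printing}.

{Paused, Cancelled, Printing}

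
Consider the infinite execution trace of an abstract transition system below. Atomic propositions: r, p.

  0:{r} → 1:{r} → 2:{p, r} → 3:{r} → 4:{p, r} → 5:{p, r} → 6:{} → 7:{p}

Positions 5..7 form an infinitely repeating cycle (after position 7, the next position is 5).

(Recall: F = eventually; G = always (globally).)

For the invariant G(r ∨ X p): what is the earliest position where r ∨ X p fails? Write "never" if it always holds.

never

r ∨ X p holds at every position 0..7, and those are all the positions the trace ever visits, so the invariant G(r ∨ X p) is never violated.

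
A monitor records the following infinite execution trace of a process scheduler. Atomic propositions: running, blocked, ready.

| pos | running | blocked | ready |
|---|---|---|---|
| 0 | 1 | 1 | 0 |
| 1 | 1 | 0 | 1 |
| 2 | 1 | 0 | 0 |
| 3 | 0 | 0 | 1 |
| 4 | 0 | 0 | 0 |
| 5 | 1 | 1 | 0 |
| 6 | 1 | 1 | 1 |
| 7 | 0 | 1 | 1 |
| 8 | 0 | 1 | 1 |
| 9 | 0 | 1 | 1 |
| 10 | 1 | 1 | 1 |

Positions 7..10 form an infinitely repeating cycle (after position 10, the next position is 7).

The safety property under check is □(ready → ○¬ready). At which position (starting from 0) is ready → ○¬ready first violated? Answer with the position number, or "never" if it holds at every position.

6

Check ready → ○¬ready at each position in order: 0 ✓, 1 ✓, 2 ✓, 3 ✓, 4 ✓, 5 ✓.
At position 6 the labels are {blocked, ready, running} and the next position 7 has {blocked, ready}, so ready → ○¬ready is false there. This is the first violation.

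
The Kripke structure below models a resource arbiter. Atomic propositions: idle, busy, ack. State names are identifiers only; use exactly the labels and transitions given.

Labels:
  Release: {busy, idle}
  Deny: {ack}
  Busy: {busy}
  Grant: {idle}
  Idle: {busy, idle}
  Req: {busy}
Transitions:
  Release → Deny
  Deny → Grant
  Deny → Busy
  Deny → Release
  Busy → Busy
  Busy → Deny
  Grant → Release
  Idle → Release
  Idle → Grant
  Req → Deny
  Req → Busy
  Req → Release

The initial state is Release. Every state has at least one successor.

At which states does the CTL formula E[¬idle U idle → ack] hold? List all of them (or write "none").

States satisfying ¬idle: {Deny, Busy, Req}.
States satisfying idle → ack: {Deny, Busy, Req}.
States satisfying E[¬idle U idle → ack]: {Deny, Busy, Req}.

{Deny, Busy, Req}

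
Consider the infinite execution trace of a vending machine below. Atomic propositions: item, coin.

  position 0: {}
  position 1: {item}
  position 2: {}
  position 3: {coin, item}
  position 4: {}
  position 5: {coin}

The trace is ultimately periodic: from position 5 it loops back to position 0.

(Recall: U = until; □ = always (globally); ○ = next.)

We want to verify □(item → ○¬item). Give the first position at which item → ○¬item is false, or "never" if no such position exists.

item → ○¬item holds at every position 0..5, and those are all the positions the trace ever visits, so the invariant □(item → ○¬item) is never violated.

never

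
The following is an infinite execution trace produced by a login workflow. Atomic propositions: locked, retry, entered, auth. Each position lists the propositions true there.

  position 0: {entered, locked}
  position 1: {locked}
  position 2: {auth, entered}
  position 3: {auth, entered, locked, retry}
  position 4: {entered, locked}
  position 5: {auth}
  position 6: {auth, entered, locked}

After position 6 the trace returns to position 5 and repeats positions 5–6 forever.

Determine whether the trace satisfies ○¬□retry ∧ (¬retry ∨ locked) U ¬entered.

Holds

The position after 0 is 1; ¬□retry is true there.
Walking from position 0: ¬entered first holds at position 1, and ¬retry ∨ locked holds at every earlier position along the way, so (¬retry ∨ locked) U ¬entered holds.
At position 0: ○¬□retry is true; (¬retry ∨ locked) U ¬entered is true; so ○¬□retry ∧ (¬retry ∨ locked) U ¬entered is true.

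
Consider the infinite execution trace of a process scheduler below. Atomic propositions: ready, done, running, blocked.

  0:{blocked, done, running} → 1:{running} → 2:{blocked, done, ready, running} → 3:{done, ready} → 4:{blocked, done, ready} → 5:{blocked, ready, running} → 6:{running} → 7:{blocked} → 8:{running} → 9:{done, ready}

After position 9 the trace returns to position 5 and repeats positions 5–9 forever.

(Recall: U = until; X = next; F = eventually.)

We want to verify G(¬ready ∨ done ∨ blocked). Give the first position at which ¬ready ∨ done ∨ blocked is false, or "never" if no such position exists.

never

¬ready ∨ done ∨ blocked holds at every position 0..9, and those are all the positions the trace ever visits, so the invariant G(¬ready ∨ done ∨ blocked) is never violated.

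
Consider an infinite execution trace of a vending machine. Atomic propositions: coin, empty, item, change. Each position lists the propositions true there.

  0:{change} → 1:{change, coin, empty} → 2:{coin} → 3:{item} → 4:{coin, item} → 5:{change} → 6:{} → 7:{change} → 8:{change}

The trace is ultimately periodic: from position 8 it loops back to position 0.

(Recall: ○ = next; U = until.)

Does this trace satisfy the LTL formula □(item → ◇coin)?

item → ◇coin holds at every position 0..8, and those are all positions ever visited, so □(item → ◇coin) holds.
Positions where item holds: 3, 4.
Check ◇coin at each: 3→ok, 4→ok.

Satisfied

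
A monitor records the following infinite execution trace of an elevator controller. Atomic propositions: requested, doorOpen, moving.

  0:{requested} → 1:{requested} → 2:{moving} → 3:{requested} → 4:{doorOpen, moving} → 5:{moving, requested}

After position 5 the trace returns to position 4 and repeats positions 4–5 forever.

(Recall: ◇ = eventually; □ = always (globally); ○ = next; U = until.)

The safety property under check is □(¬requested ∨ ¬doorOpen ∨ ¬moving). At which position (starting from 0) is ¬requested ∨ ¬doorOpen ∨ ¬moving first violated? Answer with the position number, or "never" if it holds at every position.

never

¬requested ∨ ¬doorOpen ∨ ¬moving holds at every position 0..5, and those are all the positions the trace ever visits, so the invariant □(¬requested ∨ ¬doorOpen ∨ ¬moving) is never violated.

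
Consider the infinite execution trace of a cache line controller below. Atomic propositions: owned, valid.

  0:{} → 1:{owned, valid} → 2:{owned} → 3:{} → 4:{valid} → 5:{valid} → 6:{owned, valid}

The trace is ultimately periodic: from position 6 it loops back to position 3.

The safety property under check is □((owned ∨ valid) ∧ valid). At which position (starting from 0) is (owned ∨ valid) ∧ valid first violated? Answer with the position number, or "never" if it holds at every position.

0

At position 0 the labels are {}, so (owned ∨ valid) ∧ valid is false there. This is the first violation.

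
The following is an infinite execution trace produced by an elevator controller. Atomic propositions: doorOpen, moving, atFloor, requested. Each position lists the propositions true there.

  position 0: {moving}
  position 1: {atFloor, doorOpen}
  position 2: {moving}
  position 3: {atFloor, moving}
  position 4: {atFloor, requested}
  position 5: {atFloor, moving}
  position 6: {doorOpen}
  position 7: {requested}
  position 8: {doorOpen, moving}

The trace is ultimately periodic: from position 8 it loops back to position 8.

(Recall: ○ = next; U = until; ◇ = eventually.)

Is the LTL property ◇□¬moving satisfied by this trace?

Does not hold

□¬moving is false at every position 0..8, so it never becomes true and ◇□¬moving fails.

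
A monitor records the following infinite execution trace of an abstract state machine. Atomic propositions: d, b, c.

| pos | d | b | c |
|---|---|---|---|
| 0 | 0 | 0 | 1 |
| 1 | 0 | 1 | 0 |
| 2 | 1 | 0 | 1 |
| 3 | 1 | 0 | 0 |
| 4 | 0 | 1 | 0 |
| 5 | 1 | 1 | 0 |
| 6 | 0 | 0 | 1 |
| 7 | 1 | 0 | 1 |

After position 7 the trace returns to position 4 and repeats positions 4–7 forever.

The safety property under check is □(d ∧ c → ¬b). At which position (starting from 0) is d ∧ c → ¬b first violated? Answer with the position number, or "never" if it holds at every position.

d ∧ c → ¬b holds at every position 0..7, and those are all the positions the trace ever visits, so the invariant □(d ∧ c → ¬b) is never violated.

never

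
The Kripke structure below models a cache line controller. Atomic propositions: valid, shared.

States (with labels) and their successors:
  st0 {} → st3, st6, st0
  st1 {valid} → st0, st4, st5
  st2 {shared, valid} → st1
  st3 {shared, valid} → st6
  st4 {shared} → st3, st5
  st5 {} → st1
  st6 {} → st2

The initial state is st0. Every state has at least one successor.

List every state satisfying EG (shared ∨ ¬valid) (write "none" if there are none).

States satisfying shared ∨ ¬valid: {st0, st2, st3, st4, st5, st6}.
States satisfying EG (shared ∨ ¬valid): {st0}.

{st0}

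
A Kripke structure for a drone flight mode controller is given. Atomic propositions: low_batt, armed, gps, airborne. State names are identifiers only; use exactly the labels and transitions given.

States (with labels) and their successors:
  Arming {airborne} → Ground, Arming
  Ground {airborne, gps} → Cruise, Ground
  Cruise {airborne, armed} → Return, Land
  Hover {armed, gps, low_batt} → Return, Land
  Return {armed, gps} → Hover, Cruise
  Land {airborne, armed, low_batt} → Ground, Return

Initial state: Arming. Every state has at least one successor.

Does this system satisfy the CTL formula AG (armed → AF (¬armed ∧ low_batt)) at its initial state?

Does not hold

States satisfying armed → AF (¬armed ∧ low_batt): {Arming, Ground}.
States satisfying AG (armed → AF (¬armed ∧ low_batt)): ∅.
Cruise is reachable from Arming and violates armed → AF (¬armed ∧ low_batt), so AG fails at Arming.
Arming ∉ Sat(AG (armed → AF (¬armed ∧ low_batt))).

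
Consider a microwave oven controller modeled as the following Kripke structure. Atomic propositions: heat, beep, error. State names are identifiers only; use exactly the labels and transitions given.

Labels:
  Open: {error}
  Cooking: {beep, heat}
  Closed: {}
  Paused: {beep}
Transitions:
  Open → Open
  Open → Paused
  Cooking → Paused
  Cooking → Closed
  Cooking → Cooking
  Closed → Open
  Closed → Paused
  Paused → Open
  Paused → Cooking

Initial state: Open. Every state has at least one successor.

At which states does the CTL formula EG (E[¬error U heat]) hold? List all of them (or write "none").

States satisfying E[¬error U heat]: {Cooking, Closed, Paused}.
States satisfying EG (E[¬error U heat]): {Cooking, Closed, Paused}.

{Cooking, Closed, Paused}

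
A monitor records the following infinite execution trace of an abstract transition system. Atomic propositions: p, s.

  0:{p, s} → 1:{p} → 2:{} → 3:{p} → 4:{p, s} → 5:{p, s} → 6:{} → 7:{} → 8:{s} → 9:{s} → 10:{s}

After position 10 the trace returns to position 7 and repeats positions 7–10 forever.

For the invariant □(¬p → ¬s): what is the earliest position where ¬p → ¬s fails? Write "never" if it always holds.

Check ¬p → ¬s at each position in order: 0 ✓, 1 ✓, 2 ✓, 3 ✓, 4 ✓, 5 ✓, 6 ✓, 7 ✓.
At position 8 the labels are {s}, so ¬p → ¬s is false there. This is the first violation.

8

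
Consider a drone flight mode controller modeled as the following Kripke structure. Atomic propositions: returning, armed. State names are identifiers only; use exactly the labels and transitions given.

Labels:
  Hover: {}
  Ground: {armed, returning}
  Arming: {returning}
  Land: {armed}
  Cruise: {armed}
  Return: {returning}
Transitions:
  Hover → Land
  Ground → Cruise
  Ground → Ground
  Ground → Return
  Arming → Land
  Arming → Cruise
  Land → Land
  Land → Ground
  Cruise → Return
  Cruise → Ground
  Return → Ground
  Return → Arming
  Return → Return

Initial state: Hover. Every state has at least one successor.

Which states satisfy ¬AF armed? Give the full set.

{Return}

States satisfying armed: {Ground, Land, Cruise}.
States satisfying AF armed: {Hover, Ground, Arming, Land, Cruise}.
States satisfying ¬AF armed: {Return}.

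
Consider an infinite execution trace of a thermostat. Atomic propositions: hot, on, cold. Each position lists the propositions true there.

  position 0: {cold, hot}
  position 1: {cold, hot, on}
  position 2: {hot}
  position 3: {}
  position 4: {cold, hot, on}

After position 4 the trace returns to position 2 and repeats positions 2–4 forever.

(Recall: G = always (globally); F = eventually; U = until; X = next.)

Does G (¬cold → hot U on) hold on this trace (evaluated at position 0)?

¬cold → hot U on must hold at every position from 0 onward. It fails at position 2, so G (¬cold → hot U on) is false.
Positions where ¬cold holds: 2, 3.
Check hot U on at each: 2→fails, 3→fails.

Violated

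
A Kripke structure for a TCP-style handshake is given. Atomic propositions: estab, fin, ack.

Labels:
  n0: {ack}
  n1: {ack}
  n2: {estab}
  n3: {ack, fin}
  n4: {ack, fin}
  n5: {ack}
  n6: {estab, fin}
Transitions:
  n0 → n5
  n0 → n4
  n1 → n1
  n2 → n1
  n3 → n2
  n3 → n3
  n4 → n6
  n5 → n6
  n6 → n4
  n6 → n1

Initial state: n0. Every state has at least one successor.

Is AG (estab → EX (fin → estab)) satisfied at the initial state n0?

Holds

States satisfying estab → EX (fin → estab): {n0, n1, n2, n3, n4, n5, n6}.
States satisfying AG (estab → EX (fin → estab)): {n0, n1, n2, n3, n4, n5, n6}.
Every state reachable from n0 satisfies estab → EX (fin → estab).
n0 ∈ Sat(AG (estab → EX (fin → estab))).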